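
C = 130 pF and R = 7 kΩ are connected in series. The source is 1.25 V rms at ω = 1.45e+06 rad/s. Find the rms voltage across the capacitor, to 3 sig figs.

X_C = 1/(ωC) = 5310 Ω
Z = 7000 − j5310 Ω
|Z| = √(7000² + 5310²) = 8780 Ω
I = V/|Z| = 142 μA
V_C = I·|Z_C| = 0.000142 × 5310 = 0.755 V

0.755 V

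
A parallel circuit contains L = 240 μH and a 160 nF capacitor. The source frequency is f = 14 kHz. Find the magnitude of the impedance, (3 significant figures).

ω = 2πf = 87960 rad/s
X_L = ωL = 21.1 Ω
X_C = 1/(ωC) = 71.1 Ω
Parallel: admittances add. Y = 1/(jωL) + jωC
Y = (0 − j0.0333) S
|Y| = 0.0333 S → |Z| = 1/|Y| = 30.0 Ω, ∠Z = −∠Y = 90.0°

30.0 Ω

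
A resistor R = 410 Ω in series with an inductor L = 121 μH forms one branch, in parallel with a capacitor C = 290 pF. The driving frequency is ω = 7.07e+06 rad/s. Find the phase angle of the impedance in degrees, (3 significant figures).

-67.5°

X_L = ωL = 855 Ω
X_C = 1/(ωC) = 488 Ω
Branch 1 (R+jX_L): Z₁ = 410 + j855 Ω, |Z₁| = 949 Ω
Branch 2 (−jX_C): Z₂ = −j488 Ω
Parallel: Z = Z₁Z₂/(Z₁+Z₂), |Z| = 840 Ω, ∠Z = -67.5°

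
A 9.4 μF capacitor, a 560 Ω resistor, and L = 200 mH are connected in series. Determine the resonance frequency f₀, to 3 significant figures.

116 Hz

ω₀ = 1/√(LC) = 1/√(0.2 × 9.4e-06) = 729.3 rad/s
f₀ = ω₀/(2π) = 116 Hz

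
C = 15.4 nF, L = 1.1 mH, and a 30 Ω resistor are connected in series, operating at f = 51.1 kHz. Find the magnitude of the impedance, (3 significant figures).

ω = 2πf = 321100 rad/s
X_L = ωL = 353 Ω
X_C = 1/(ωC) = 202 Ω
Net reactance X = X_L − X_C = 151 Ω
Z = 30.0 + j151 Ω
|Z| = √(30.0² + 151²) = 154 Ω

154 Ω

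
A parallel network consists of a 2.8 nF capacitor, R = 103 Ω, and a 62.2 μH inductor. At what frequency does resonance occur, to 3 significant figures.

ω₀ = 1/√(LC) = 1/√(6.22e-05 × 2.8e-09) = 2.396e+06 rad/s
f₀ = ω₀/(2π) = 381 kHz

381 kHz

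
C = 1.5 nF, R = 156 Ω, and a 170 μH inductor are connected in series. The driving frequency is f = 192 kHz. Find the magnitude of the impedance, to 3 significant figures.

ω = 2πf = 1.206e+06 rad/s
X_L = ωL = 205 Ω
X_C = 1/(ωC) = 553 Ω
Net reactance X = X_L − X_C = -348 Ω
Z = 156 − j348 Ω
|Z| = √(156² + 348²) = 381 Ω

381 Ω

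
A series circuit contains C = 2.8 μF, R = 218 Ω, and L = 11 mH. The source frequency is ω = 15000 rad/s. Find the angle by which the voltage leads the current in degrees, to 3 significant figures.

32.9°

X_L = ωL = 165 Ω
X_C = 1/(ωC) = 23.8 Ω
Net reactance X = X_L − X_C = 141 Ω
Z = 218 + j141 Ω
|Z| = √(218² + 141²) = 260 Ω
∠Z = arctan(141/218) = 32.9°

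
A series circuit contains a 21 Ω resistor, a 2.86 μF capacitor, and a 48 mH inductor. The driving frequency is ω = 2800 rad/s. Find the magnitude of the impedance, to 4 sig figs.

23.06 Ω

X_L = ωL = 134.4 Ω
X_C = 1/(ωC) = 124.9 Ω
Net reactance X = X_L − X_C = 9.525 Ω
Z = 21.00 + j9.525 Ω
|Z| = √(21.00² + 9.525²) = 23.06 Ω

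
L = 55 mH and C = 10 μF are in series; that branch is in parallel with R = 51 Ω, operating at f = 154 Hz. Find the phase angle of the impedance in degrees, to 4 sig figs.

ω = 2πf = 967.6 rad/s
X_L = ωL = 53.22 Ω
X_C = 1/(ωC) = 103.3 Ω
Branch 1: Z₁ = R = 51.00 Ω
Branch 2 (series LC): Z₂ = j(X_L − X_C) = −j50.13 Ω
Parallel: Z = Z₁Z₂/(Z₁+Z₂), |Z| = 35.75 Ω, ∠Z = -45.49°

-45.49°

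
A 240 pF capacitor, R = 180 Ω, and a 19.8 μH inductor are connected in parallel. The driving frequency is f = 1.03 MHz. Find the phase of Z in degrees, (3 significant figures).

ω = 2πf = 6.472e+06 rad/s
X_L = ωL = 128 Ω
X_C = 1/(ωC) = 644 Ω
Parallel: admittances add. Y = 1/R + 1/(jωL) + jωC
Y = (0.00556 − j0.00625) S
|Y| = 0.00836 S → |Z| = 1/|Y| = 120 Ω, ∠Z = −∠Y = 48.4°

48.4°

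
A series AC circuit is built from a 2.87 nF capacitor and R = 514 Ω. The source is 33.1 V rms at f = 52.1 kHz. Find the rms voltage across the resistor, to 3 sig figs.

14.4 V

ω = 2πf = 327400 rad/s
X_C = 1/(ωC) = 1060 Ω
Z = 514 − j1060 Ω
|Z| = √(514² + 1060²) = 1180 Ω
I = V/|Z| = 28.0 mA
V_R = I·|Z_R| = 0.0280 × 514 = 14.4 V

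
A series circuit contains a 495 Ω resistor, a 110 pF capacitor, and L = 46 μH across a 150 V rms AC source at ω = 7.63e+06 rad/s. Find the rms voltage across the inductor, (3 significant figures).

X_L = ωL = 351 Ω
X_C = 1/(ωC) = 1190 Ω
Net reactance X = X_L − X_C = -840 Ω
Z = 495 − j840 Ω
|Z| = √(495² + 840²) = 975 Ω
I = V/|Z| = 154 mA
V_L = I·|Z_L| = 0.154 × 351 = 54.0 V

54.0 V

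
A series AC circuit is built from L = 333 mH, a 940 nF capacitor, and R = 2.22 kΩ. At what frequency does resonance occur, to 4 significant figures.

ω₀ = 1/√(LC) = 1/√(0.333 × 9.4e-07) = 1787 rad/s
f₀ = ω₀/(2π) = 284.5 Hz

284.5 Hz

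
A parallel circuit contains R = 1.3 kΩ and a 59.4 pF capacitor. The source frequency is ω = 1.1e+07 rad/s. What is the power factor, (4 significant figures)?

0.7622

X_C = 1/(ωC) = 1530 Ω
Parallel: admittances add. Y = 1/R + jωC
Y = (0.0007692 + j0.0006534) S
|Y| = 0.001009 S → |Z| = 1/|Y| = 990.8 Ω, ∠Z = −∠Y = -40.35°
cos φ = cos(-40.35°) = 0.7622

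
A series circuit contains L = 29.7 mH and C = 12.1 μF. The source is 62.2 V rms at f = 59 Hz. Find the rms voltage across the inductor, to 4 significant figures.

3.231 V

ω = 2πf = 370.7 rad/s
X_L = ωL = 11.01 Ω
X_C = 1/(ωC) = 222.9 Ω
Net reactance X = X_L − X_C = -211.9 Ω
Z = − j211.9 Ω
|Z| = √(0² + 211.9²) = 211.9 Ω
I = V/|Z| = 293.5 mA
V_L = I·|Z_L| = 0.2935 × 11.01 = 3.231 V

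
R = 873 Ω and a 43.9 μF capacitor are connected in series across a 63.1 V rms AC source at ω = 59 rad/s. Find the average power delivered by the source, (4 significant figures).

3.815 W

X_C = 1/(ωC) = 386.1 Ω
Z = 873.0 − j386.1 Ω
|Z| = √(873.0² + 386.1²) = 954.6 Ω
∠Z = arctan(-386.1/873.0) = -23.86°
I = V/|Z| = 66.10 mA
P = VI cos φ = 63.1 × 0.06610 × cos(-23.86°) = 3.815 W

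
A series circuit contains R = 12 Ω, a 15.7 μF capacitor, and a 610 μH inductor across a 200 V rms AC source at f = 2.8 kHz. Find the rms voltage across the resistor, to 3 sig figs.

ω = 2πf = 17590 rad/s
X_L = ωL = 10.7 Ω
X_C = 1/(ωC) = 3.62 Ω
Net reactance X = X_L − X_C = 7.11 Ω
Z = 12.0 + j7.11 Ω
|Z| = √(12.0² + 7.11²) = 13.9 Ω
I = V/|Z| = 14.3 A
V_R = I·|Z_R| = 14.3 × 12.0 = 172 V

172 V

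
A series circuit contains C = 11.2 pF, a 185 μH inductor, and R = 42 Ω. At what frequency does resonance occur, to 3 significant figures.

ω₀ = 1/√(LC) = 1/√(0.000185 × 1.12e-11) = 2.197e+07 rad/s
f₀ = ω₀/(2π) = 3.50 MHz

3.50 MHz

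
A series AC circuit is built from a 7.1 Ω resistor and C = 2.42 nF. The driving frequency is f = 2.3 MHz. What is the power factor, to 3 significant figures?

0.241

ω = 2πf = 1.445e+07 rad/s
X_C = 1/(ωC) = 28.6 Ω
Z = 7.10 − j28.6 Ω
|Z| = √(7.10² + 28.6²) = 29.5 Ω
∠Z = arctan(-28.6/7.10) = -76.1°
cos φ = cos(-76.1°) = 0.241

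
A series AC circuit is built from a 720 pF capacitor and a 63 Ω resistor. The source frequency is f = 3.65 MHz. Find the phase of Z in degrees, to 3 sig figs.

-43.9°

ω = 2πf = 2.293e+07 rad/s
X_C = 1/(ωC) = 60.6 Ω
Z = 63.0 − j60.6 Ω
|Z| = √(63.0² + 60.6²) = 87.4 Ω
∠Z = arctan(-60.6/63.0) = -43.9°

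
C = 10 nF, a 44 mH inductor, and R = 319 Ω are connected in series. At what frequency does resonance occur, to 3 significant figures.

ω₀ = 1/√(LC) = 1/√(0.044 × 1e-08) = 47670 rad/s
f₀ = ω₀/(2π) = 7.59 kHz

7.59 kHz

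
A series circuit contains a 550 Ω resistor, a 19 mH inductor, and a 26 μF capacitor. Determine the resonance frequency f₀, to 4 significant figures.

226.4 Hz

ω₀ = 1/√(LC) = 1/√(0.019 × 2.6e-05) = 1423 rad/s
f₀ = ω₀/(2π) = 226.4 Hz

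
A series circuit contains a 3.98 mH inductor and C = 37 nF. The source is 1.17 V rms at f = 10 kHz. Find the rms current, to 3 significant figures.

ω = 2πf = 62830 rad/s
X_L = ωL = 250 Ω
X_C = 1/(ωC) = 430 Ω
Net reactance X = X_L − X_C = -180 Ω
Z = − j180 Ω
|Z| = √(0² + 180²) = 180 Ω
I = V/|Z| = 1.17/180 = 6.50 mA

6.50 mA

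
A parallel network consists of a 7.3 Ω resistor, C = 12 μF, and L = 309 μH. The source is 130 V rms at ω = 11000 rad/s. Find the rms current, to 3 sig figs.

27.6 A

X_L = ωL = 3.40 Ω
X_C = 1/(ωC) = 7.58 Ω
Parallel: admittances add. Y = 1/R + 1/(jωL) + jωC
Y = (0.137 − j0.162) S
|Y| = 0.212 S → |Z| = 1/|Y| = 4.71 Ω, ∠Z = −∠Y = 49.8°
I = V/|Z| = 130/4.71 = 27.6 A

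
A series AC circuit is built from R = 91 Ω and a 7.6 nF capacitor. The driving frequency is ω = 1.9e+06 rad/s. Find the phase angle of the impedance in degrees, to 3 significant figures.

-37.3°

X_C = 1/(ωC) = 69.3 Ω
Z = 91.0 − j69.3 Ω
|Z| = √(91.0² + 69.3²) = 114 Ω
∠Z = arctan(-69.3/91.0) = -37.3°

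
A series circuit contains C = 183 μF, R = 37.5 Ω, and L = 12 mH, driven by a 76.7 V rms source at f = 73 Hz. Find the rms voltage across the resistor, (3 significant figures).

75.6 V

ω = 2πf = 458.7 rad/s
X_L = ωL = 5.50 Ω
X_C = 1/(ωC) = 11.9 Ω
Net reactance X = X_L − X_C = -6.41 Ω
Z = 37.5 − j6.41 Ω
|Z| = √(37.5² + 6.41²) = 38.0 Ω
I = V/|Z| = 2.02 A
V_R = I·|Z_R| = 2.02 × 37.5 = 75.6 V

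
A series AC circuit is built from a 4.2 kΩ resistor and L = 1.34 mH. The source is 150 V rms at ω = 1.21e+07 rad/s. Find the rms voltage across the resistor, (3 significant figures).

37.6 V

X_L = ωL = 16200 Ω
Z = 4200 + j16200 Ω
|Z| = √(4200² + 16200²) = 16700 Ω
I = V/|Z| = 8.96 mA
V_R = I·|Z_R| = 0.00896 × 4200 = 37.6 V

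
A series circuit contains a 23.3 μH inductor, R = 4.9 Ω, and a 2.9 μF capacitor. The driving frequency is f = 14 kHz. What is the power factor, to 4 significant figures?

ω = 2πf = 87960 rad/s
X_L = ωL = 2.050 Ω
X_C = 1/(ωC) = 3.920 Ω
Net reactance X = X_L − X_C = -1.870 Ω
Z = 4.900 − j1.870 Ω
|Z| = √(4.900² + 1.870²) = 5.245 Ω
∠Z = arctan(-1.870/4.900) = -20.89°
cos φ = cos(-20.89°) = 0.9342

0.9342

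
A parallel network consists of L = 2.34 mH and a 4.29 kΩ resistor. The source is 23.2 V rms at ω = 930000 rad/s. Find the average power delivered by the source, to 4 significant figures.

125.5 mW

X_L = ωL = 2176 Ω
Parallel: admittances add. Y = 1/R + 1/(jωL)
Y = (0.0002331 − j0.0004595) S
|Y| = 0.0005153 S → |Z| = 1/|Y| = 1941 Ω, ∠Z = −∠Y = 63.10°
I = V/|Z| = 11.95 mA
P = VI cos φ = 23.2 × 0.01195 × cos(63.10°) = 125.5 mW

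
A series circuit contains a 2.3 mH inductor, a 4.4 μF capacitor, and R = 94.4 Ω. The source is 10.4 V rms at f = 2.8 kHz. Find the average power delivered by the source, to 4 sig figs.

ω = 2πf = 17590 rad/s
X_L = ωL = 40.46 Ω
X_C = 1/(ωC) = 12.92 Ω
Net reactance X = X_L − X_C = 27.55 Ω
Z = 94.40 + j27.55 Ω
|Z| = √(94.40² + 27.55²) = 98.34 Ω
∠Z = arctan(27.55/94.40) = 16.27°
I = V/|Z| = 105.8 mA
P = VI cos φ = 10.4 × 0.1058 × cos(16.27°) = 1.056 W

1.056 W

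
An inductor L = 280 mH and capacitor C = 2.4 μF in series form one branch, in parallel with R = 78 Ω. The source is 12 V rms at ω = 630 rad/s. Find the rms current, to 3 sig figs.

X_L = ωL = 176 Ω
X_C = 1/(ωC) = 661 Ω
Branch 1: Z₁ = R = 78.0 Ω
Branch 2 (series LC): Z₂ = j(X_L − X_C) = −j485 Ω
Parallel: Z = Z₁Z₂/(Z₁+Z₂), |Z| = 77.0 Ω, ∠Z = -9.14°
I = V/|Z| = 12/77.0 = 156 mA

156 mA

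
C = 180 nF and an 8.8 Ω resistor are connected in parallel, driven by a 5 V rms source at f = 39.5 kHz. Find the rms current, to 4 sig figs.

610.5 mA

ω = 2πf = 248200 rad/s
X_C = 1/(ωC) = 22.38 Ω
Parallel: admittances add. Y = 1/R + jωC
Y = (0.1136 + j0.04467) S
|Y| = 0.1221 S → |Z| = 1/|Y| = 8.190 Ω, ∠Z = −∠Y = -21.46°
I = V/|Z| = 5/8.190 = 610.5 mA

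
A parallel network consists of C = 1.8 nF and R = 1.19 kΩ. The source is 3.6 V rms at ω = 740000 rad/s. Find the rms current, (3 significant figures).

X_C = 1/(ωC) = 751 Ω
Parallel: admittances add. Y = 1/R + jωC
Y = (0.000840 + j0.00133) S
|Y| = 0.00157 S → |Z| = 1/|Y| = 635 Ω, ∠Z = −∠Y = -57.8°
I = V/|Z| = 3.6/635 = 5.67 mA

5.67 mA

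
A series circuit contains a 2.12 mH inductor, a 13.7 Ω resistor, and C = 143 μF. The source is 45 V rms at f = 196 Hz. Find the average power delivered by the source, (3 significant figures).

ω = 2πf = 1232 rad/s
X_L = ωL = 2.61 Ω
X_C = 1/(ωC) = 5.68 Ω
Net reactance X = X_L − X_C = -3.07 Ω
Z = 13.7 − j3.07 Ω
|Z| = √(13.7² + 3.07²) = 14.0 Ω
∠Z = arctan(-3.07/13.7) = -12.6°
I = V/|Z| = 3.21 A
P = VI cos φ = 45 × 3.21 × cos(-12.6°) = 141 W

141 W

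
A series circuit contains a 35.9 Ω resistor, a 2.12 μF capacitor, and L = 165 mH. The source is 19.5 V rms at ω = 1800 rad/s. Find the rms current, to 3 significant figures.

X_L = ωL = 297 Ω
X_C = 1/(ωC) = 262 Ω
Net reactance X = X_L − X_C = 34.9 Ω
Z = 35.9 + j34.9 Ω
|Z| = √(35.9² + 34.9²) = 50.1 Ω
I = V/|Z| = 19.5/50.1 = 389 mA

389 mA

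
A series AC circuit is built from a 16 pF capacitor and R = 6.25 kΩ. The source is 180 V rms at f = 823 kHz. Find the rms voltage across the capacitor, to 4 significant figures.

ω = 2πf = 5.171e+06 rad/s
X_C = 1/(ωC) = 12090 Ω
Z = 6250 − j12090 Ω
|Z| = √(6250² + 12090²) = 13610 Ω
I = V/|Z| = 13.23 mA
V_C = I·|Z_C| = 0.01323 × 12090 = 159.9 V

159.9 V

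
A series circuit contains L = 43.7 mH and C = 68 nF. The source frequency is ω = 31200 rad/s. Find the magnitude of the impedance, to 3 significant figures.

X_L = ωL = 1360 Ω
X_C = 1/(ωC) = 471 Ω
Net reactance X = X_L − X_C = 892 Ω
Z = j892 Ω
|Z| = √(0² + 892²) = 892 Ω

892 Ω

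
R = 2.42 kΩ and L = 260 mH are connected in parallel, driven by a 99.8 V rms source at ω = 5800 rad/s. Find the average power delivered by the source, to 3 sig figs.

4.12 W

X_L = ωL = 1510 Ω
Parallel: admittances add. Y = 1/R + 1/(jωL)
Y = (0.000413 − j0.000663) S
|Y| = 0.000781 S → |Z| = 1/|Y| = 1280 Ω, ∠Z = −∠Y = 58.1°
I = V/|Z| = 78.0 mA
P = VI cos φ = 99.8 × 0.0780 × cos(58.1°) = 4.12 W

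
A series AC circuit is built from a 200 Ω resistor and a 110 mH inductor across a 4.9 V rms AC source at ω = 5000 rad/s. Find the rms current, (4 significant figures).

8.373 mA

X_L = ωL = 550.0 Ω
Z = 200.0 + j550.0 Ω
|Z| = √(200.0² + 550.0²) = 585.2 Ω
I = V/|Z| = 4.9/585.2 = 8.373 mA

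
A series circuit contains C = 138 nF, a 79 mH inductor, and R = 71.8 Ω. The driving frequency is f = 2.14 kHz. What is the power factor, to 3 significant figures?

ω = 2πf = 13450 rad/s
X_L = ωL = 1060 Ω
X_C = 1/(ωC) = 539 Ω
Net reactance X = X_L − X_C = 523 Ω
Z = 71.8 + j523 Ω
|Z| = √(71.8² + 523²) = 528 Ω
∠Z = arctan(523/71.8) = 82.2°
cos φ = cos(82.2°) = 0.136

0.136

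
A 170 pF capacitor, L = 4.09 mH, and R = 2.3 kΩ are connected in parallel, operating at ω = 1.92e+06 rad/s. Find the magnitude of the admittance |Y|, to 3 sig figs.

X_L = ωL = 7850 Ω
X_C = 1/(ωC) = 3060 Ω
Parallel: admittances add. Y = 1/R + 1/(jωL) + jωC
Y = (0.000435 + j0.000199) S
|Y| = 0.000478 S → |Z| = 1/|Y| = 2090 Ω, ∠Z = −∠Y = -24.6°

478 μS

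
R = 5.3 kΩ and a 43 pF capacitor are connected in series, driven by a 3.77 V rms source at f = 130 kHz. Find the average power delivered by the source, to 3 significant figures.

ω = 2πf = 816800 rad/s
X_C = 1/(ωC) = 28500 Ω
Z = 5300 − j28500 Ω
|Z| = √(5300² + 28500²) = 29000 Ω
∠Z = arctan(-28500/5300) = -79.5°
I = V/|Z| = 130 μA
P = VI cos φ = 3.77 × 0.000130 × cos(-79.5°) = 89.8 μW

89.8 μW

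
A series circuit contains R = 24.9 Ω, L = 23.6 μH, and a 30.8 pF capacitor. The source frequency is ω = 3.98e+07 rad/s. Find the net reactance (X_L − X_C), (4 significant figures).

123.5 Ω

X_L = ωL = 939.3 Ω
X_C = 1/(ωC) = 815.8 Ω
X = 939.3 − 815.8 = 123.5 Ω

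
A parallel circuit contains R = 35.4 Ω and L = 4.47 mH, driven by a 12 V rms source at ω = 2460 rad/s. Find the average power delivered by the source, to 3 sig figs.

X_L = ωL = 11.0 Ω
Parallel: admittances add. Y = 1/R + 1/(jωL)
Y = (0.0282 − j0.0909) S
|Y| = 0.0952 S → |Z| = 1/|Y| = 10.5 Ω, ∠Z = −∠Y = 72.7°
I = V/|Z| = 1.14 A
P = VI cos φ = 12 × 1.14 × cos(72.7°) = 4.07 W

4.07 W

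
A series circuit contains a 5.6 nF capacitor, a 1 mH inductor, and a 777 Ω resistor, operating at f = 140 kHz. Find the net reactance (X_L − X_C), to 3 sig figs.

677 Ω

ω = 2πf = 879600 rad/s
X_L = ωL = 880 Ω
X_C = 1/(ωC) = 203 Ω
X = 880 − 203 = 677 Ω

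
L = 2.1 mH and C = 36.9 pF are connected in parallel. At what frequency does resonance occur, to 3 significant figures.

ω₀ = 1/√(LC) = 1/√(0.0021 × 3.69e-11) = 3.592e+06 rad/s
f₀ = ω₀/(2π) = 572 kHz

572 kHz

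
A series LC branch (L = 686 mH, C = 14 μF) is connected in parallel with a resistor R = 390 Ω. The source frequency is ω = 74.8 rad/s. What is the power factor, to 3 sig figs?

0.918

X_L = ωL = 51.3 Ω
X_C = 1/(ωC) = 955 Ω
Branch 1: Z₁ = R = 390 Ω
Branch 2 (series LC): Z₂ = j(X_L − X_C) = −j904 Ω
Parallel: Z = Z₁Z₂/(Z₁+Z₂), |Z| = 358 Ω, ∠Z = -23.3°
cos φ = cos(-23.3°) = 0.918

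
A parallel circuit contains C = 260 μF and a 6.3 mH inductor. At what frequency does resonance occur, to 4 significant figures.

124.4 Hz

ω₀ = 1/√(LC) = 1/√(0.0063 × 0.00026) = 781.3 rad/s
f₀ = ω₀/(2π) = 124.4 Hz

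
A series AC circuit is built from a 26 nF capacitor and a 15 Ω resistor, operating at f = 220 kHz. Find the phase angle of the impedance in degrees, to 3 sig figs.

-61.7°

ω = 2πf = 1.382e+06 rad/s
X_C = 1/(ωC) = 27.8 Ω
Z = 15.0 − j27.8 Ω
|Z| = √(15.0² + 27.8²) = 31.6 Ω
∠Z = arctan(-27.8/15.0) = -61.7°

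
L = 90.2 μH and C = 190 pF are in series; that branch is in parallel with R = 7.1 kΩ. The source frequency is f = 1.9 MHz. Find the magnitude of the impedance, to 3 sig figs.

633 Ω

ω = 2πf = 1.194e+07 rad/s
X_L = ωL = 1080 Ω
X_C = 1/(ωC) = 441 Ω
Branch 1: Z₁ = R = 7100 Ω
Branch 2 (series LC): Z₂ = j(X_L − X_C) = j636 Ω
Parallel: Z = Z₁Z₂/(Z₁+Z₂), |Z| = 633 Ω, ∠Z = 84.9°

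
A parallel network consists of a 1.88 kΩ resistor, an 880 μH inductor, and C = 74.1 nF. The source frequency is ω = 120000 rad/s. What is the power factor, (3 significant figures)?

0.677

X_L = ωL = 106 Ω
X_C = 1/(ωC) = 112 Ω
Parallel: admittances add. Y = 1/R + 1/(jωL) + jωC
Y = (0.000532 − j0.000578) S
|Y| = 0.000785 S → |Z| = 1/|Y| = 1270 Ω, ∠Z = −∠Y = 47.4°
cos φ = cos(47.4°) = 0.677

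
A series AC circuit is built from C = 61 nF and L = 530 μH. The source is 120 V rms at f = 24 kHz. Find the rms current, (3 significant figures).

4.17 A

ω = 2πf = 150800 rad/s
X_L = ωL = 79.9 Ω
X_C = 1/(ωC) = 109 Ω
Net reactance X = X_L − X_C = -28.8 Ω
Z = − j28.8 Ω
|Z| = √(0² + 28.8²) = 28.8 Ω
I = V/|Z| = 120/28.8 = 4.17 A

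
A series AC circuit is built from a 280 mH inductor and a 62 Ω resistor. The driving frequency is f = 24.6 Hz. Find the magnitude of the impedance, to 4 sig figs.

ω = 2πf = 154.6 rad/s
X_L = ωL = 43.28 Ω
Z = 62.00 + j43.28 Ω
|Z| = √(62.00² + 43.28²) = 75.61 Ω

75.61 Ω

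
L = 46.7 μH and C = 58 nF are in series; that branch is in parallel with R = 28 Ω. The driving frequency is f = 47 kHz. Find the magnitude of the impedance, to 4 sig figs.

23.71 Ω

ω = 2πf = 295300 rad/s
X_L = ωL = 13.79 Ω
X_C = 1/(ωC) = 58.38 Ω
Branch 1: Z₁ = R = 28.00 Ω
Branch 2 (series LC): Z₂ = j(X_L − X_C) = −j44.59 Ω
Parallel: Z = Z₁Z₂/(Z₁+Z₂), |Z| = 23.71 Ω, ∠Z = -32.12°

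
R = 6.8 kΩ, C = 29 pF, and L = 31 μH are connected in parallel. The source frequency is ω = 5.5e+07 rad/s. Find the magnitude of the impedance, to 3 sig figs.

X_L = ωL = 1700 Ω
X_C = 1/(ωC) = 627 Ω
Parallel: admittances add. Y = 1/R + 1/(jωL) + jωC
Y = (0.000147 + j0.00101) S
|Y| = 0.00102 S → |Z| = 1/|Y| = 981 Ω, ∠Z = −∠Y = -81.7°

981 Ω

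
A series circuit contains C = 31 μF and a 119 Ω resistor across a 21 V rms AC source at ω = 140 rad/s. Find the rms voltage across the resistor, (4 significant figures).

X_C = 1/(ωC) = 230.4 Ω
Z = 119.0 − j230.4 Ω
|Z| = √(119.0² + 230.4²) = 259.3 Ω
I = V/|Z| = 80.98 mA
V_R = I·|Z_R| = 0.08098 × 119.0 = 9.636 V

9.636 V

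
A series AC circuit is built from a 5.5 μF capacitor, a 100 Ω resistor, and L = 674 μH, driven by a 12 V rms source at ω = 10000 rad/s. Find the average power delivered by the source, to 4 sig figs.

1.421 W

X_L = ωL = 6.740 Ω
X_C = 1/(ωC) = 18.18 Ω
Net reactance X = X_L − X_C = -11.44 Ω
Z = 100.0 − j11.44 Ω
|Z| = √(100.0² + 11.44²) = 100.7 Ω
∠Z = arctan(-11.44/100.0) = -6.527°
I = V/|Z| = 119.2 mA
P = VI cos φ = 12 × 0.1192 × cos(-6.527°) = 1.421 W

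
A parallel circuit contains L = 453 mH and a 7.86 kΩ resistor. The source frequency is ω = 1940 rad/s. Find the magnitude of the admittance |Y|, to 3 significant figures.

X_L = ωL = 879 Ω
Parallel: admittances add. Y = 1/R + 1/(jωL)
Y = (0.000127 − j0.00114) S
|Y| = 0.00114 S → |Z| = 1/|Y| = 873 Ω, ∠Z = −∠Y = 83.6°

1.14 mS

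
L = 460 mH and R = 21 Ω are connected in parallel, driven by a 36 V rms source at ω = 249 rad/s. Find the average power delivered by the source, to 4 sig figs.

61.71 W

X_L = ωL = 114.5 Ω
Parallel: admittances add. Y = 1/R + 1/(jωL)
Y = (0.04762 − j0.008731) S
|Y| = 0.04841 S → |Z| = 1/|Y| = 20.66 Ω, ∠Z = −∠Y = 10.39°
I = V/|Z| = 1.743 A
P = VI cos φ = 36 × 1.743 × cos(10.39°) = 61.71 W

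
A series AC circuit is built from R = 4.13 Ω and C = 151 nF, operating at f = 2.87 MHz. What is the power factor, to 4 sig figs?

0.9961

ω = 2πf = 1.803e+07 rad/s
X_C = 1/(ωC) = 0.3672 Ω
Z = 4.130 − j0.3672 Ω
|Z| = √(4.130² + 0.3672²) = 4.146 Ω
∠Z = arctan(-0.3672/4.130) = -5.082°
cos φ = cos(-5.082°) = 0.9961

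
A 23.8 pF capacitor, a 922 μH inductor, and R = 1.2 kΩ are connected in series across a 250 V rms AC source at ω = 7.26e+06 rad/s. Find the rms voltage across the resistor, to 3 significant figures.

X_L = ωL = 6690 Ω
X_C = 1/(ωC) = 5790 Ω
Net reactance X = X_L − X_C = 906 Ω
Z = 1200 + j906 Ω
|Z| = √(1200² + 906²) = 1500 Ω
I = V/|Z| = 166 mA
V_R = I·|Z_R| = 0.166 × 1200 = 199 V

199 V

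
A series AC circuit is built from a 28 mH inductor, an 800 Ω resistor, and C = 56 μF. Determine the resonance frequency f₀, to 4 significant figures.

127.1 Hz

ω₀ = 1/√(LC) = 1/√(0.028 × 5.6e-05) = 798.6 rad/s
f₀ = ω₀/(2π) = 127.1 Hz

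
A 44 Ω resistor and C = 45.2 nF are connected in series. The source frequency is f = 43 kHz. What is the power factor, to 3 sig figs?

ω = 2πf = 270200 rad/s
X_C = 1/(ωC) = 81.9 Ω
Z = 44.0 − j81.9 Ω
|Z| = √(44.0² + 81.9²) = 93.0 Ω
∠Z = arctan(-81.9/44.0) = -61.7°
cos φ = cos(-61.7°) = 0.473

0.473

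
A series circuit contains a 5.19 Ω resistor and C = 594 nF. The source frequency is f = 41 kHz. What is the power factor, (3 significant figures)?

ω = 2πf = 257600 rad/s
X_C = 1/(ωC) = 6.54 Ω
Z = 5.19 − j6.54 Ω
|Z| = √(5.19² + 6.54²) = 8.35 Ω
∠Z = arctan(-6.54/5.19) = -51.5°
cos φ = cos(-51.5°) = 0.622

0.622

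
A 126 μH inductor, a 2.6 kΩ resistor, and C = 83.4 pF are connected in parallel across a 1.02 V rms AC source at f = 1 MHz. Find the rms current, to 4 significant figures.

849.9 μA

ω = 2πf = 6.283e+06 rad/s
X_L = ωL = 791.7 Ω
X_C = 1/(ωC) = 1908 Ω
Parallel: admittances add. Y = 1/R + 1/(jωL) + jωC
Y = (0.0003846 − j0.0007391) S
|Y| = 0.0008332 S → |Z| = 1/|Y| = 1200 Ω, ∠Z = −∠Y = 62.51°
I = V/|Z| = 1.02/1200 = 849.9 μA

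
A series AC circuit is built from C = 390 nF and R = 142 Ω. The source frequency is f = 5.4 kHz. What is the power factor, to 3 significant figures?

ω = 2πf = 33930 rad/s
X_C = 1/(ωC) = 75.6 Ω
Z = 142 − j75.6 Ω
|Z| = √(142² + 75.6²) = 161 Ω
∠Z = arctan(-75.6/142) = -28.0°
cos φ = cos(-28.0°) = 0.883

0.883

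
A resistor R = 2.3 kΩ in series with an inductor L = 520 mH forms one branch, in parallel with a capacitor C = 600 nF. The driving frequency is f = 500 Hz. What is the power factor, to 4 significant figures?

0.1696

ω = 2πf = 3142 rad/s
X_L = ωL = 1634 Ω
X_C = 1/(ωC) = 530.5 Ω
Branch 1 (R+jX_L): Z₁ = 2300 + j1634 Ω, |Z₁| = 2821 Ω
Branch 2 (−jX_C): Z₂ = −j530.5 Ω
Parallel: Z = Z₁Z₂/(Z₁+Z₂), |Z| = 586.7 Ω, ∠Z = -80.24°
cos φ = cos(-80.24°) = 0.1696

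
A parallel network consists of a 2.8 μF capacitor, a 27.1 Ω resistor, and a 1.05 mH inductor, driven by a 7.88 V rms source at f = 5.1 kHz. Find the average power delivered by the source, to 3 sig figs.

2.29 W

ω = 2πf = 32040 rad/s
X_L = ωL = 33.6 Ω
X_C = 1/(ωC) = 11.1 Ω
Parallel: admittances add. Y = 1/R + 1/(jωL) + jωC
Y = (0.0369 + j0.0600) S
|Y| = 0.0704 S → |Z| = 1/|Y| = 14.2 Ω, ∠Z = −∠Y = -58.4°
I = V/|Z| = 555 mA
P = VI cos φ = 7.88 × 0.555 × cos(-58.4°) = 2.29 W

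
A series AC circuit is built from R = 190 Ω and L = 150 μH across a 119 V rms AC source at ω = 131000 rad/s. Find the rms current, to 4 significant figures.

623.0 mA

X_L = ωL = 19.65 Ω
Z = 190.0 + j19.65 Ω
|Z| = √(190.0² + 19.65²) = 191.0 Ω
I = V/|Z| = 119/191.0 = 623.0 mA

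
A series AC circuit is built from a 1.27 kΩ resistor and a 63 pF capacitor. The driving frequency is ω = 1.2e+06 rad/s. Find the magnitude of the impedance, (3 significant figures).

X_C = 1/(ωC) = 13200 Ω
Z = 1270 − j13200 Ω
|Z| = √(1270² + 13200²) = 13300 Ω

13300 Ω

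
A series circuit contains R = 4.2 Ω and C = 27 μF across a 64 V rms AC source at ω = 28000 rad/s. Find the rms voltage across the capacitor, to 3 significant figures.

X_C = 1/(ωC) = 1.32 Ω
Z = 4.20 − j1.32 Ω
|Z| = √(4.20² + 1.32²) = 4.40 Ω
I = V/|Z| = 14.5 A
V_C = I·|Z_C| = 14.5 × 1.32 = 19.2 V

19.2 V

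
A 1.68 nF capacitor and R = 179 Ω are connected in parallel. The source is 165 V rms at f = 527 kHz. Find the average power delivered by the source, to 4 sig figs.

ω = 2πf = 3.311e+06 rad/s
X_C = 1/(ωC) = 179.8 Ω
Parallel: admittances add. Y = 1/R + jωC
Y = (0.005587 + j0.005563) S
|Y| = 0.007884 S → |Z| = 1/|Y| = 126.8 Ω, ∠Z = −∠Y = -44.88°
I = V/|Z| = 1.301 A
P = VI cos φ = 165 × 1.301 × cos(-44.88°) = 152.1 W

152.1 W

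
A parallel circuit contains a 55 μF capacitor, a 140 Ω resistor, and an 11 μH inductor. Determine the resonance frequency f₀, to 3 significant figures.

6.47 kHz

ω₀ = 1/√(LC) = 1/√(1.1e-05 × 5.5e-05) = 40660 rad/s
f₀ = ω₀/(2π) = 6.47 kHz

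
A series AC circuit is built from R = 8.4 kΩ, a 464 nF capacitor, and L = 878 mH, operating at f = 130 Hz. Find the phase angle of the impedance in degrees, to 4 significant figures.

-12.88°

ω = 2πf = 816.8 rad/s
X_L = ωL = 717.2 Ω
X_C = 1/(ωC) = 2639 Ω
Net reactance X = X_L − X_C = -1921 Ω
Z = 8400 − j1921 Ω
|Z| = √(8400² + 1921²) = 8617 Ω
∠Z = arctan(-1921/8400) = -12.88°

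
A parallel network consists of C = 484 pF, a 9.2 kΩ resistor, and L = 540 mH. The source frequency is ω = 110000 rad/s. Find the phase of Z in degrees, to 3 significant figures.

X_L = ωL = 59400 Ω
X_C = 1/(ωC) = 18800 Ω
Parallel: admittances add. Y = 1/R + 1/(jωL) + jωC
Y = (0.000109 + j3.64e-05) S
|Y| = 0.000115 S → |Z| = 1/|Y| = 8720 Ω, ∠Z = −∠Y = -18.5°

-18.5°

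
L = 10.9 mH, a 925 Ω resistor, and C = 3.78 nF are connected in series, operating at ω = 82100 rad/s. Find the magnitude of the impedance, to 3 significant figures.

2500 Ω

X_L = ωL = 895 Ω
X_C = 1/(ωC) = 3220 Ω
Net reactance X = X_L − X_C = -2330 Ω
Z = 925 − j2330 Ω
|Z| = √(925² + 2330²) = 2500 Ω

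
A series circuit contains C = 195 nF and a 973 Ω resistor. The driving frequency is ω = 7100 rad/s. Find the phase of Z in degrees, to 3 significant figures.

-36.6°

X_C = 1/(ωC) = 722 Ω
Z = 973 − j722 Ω
|Z| = √(973² + 722²) = 1210 Ω
∠Z = arctan(-722/973) = -36.6°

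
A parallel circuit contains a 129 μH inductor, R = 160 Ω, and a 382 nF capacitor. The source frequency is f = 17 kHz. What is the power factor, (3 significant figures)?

ω = 2πf = 106800 rad/s
X_L = ωL = 13.8 Ω
X_C = 1/(ωC) = 24.5 Ω
Parallel: admittances add. Y = 1/R + 1/(jωL) + jωC
Y = (0.00625 − j0.0318) S
|Y| = 0.0324 S → |Z| = 1/|Y| = 30.9 Ω, ∠Z = −∠Y = 78.9°
cos φ = cos(78.9°) = 0.193

0.193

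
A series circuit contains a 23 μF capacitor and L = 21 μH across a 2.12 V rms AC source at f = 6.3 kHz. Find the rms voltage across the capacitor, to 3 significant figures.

ω = 2πf = 39580 rad/s
X_L = ωL = 0.831 Ω
X_C = 1/(ωC) = 1.10 Ω
Net reactance X = X_L − X_C = -0.267 Ω
Z = − j0.267 Ω
|Z| = √(0² + 0.267²) = 0.267 Ω
I = V/|Z| = 7.94 A
V_C = I·|Z_C| = 7.94 × 1.10 = 8.72 V

8.72 V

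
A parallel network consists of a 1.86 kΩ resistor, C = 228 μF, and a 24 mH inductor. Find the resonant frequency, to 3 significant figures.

ω₀ = 1/√(LC) = 1/√(0.024 × 0.000228) = 427.5 rad/s
f₀ = ω₀/(2π) = 68.0 Hz

68.0 Hz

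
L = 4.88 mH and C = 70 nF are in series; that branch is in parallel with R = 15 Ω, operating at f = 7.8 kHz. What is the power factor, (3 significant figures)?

ω = 2πf = 49010 rad/s
X_L = ωL = 239 Ω
X_C = 1/(ωC) = 291 Ω
Branch 1: Z₁ = R = 15.0 Ω
Branch 2 (series LC): Z₂ = j(X_L − X_C) = −j52.3 Ω
Parallel: Z = Z₁Z₂/(Z₁+Z₂), |Z| = 14.4 Ω, ∠Z = -16.0°
cos φ = cos(-16.0°) = 0.961

0.961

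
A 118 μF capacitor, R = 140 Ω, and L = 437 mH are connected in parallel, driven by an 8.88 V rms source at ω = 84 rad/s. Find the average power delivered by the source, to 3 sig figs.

563 mW

X_L = ωL = 36.7 Ω
X_C = 1/(ωC) = 101 Ω
Parallel: admittances add. Y = 1/R + 1/(jωL) + jωC
Y = (0.00714 − j0.0173) S
|Y| = 0.0187 S → |Z| = 1/|Y| = 53.3 Ω, ∠Z = −∠Y = 67.6°
I = V/|Z| = 166 mA
P = VI cos φ = 8.88 × 0.166 × cos(67.6°) = 563 mW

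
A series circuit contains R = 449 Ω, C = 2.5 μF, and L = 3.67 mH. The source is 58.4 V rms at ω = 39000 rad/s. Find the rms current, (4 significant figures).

X_L = ωL = 143.1 Ω
X_C = 1/(ωC) = 10.26 Ω
Net reactance X = X_L − X_C = 132.9 Ω
Z = 449.0 + j132.9 Ω
|Z| = √(449.0² + 132.9²) = 468.2 Ω
I = V/|Z| = 58.4/468.2 = 124.7 mA

124.7 mA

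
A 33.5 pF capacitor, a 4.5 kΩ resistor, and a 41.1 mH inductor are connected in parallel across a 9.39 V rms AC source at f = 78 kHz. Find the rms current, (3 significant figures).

2.11 mA

ω = 2πf = 490100 rad/s
X_L = ωL = 20100 Ω
X_C = 1/(ωC) = 60900 Ω
Parallel: admittances add. Y = 1/R + 1/(jωL) + jωC
Y = (0.000222 − j3.32e-05) S
|Y| = 0.000225 S → |Z| = 1/|Y| = 4450 Ω, ∠Z = −∠Y = 8.50°
I = V/|Z| = 9.39/4450 = 2.11 mA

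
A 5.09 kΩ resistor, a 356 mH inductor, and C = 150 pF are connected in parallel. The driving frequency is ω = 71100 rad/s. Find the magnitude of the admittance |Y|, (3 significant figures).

X_L = ωL = 25300 Ω
X_C = 1/(ωC) = 93800 Ω
Parallel: admittances add. Y = 1/R + 1/(jωL) + jωC
Y = (0.000196 − j2.88e-05) S
|Y| = 0.000199 S → |Z| = 1/|Y| = 5040 Ω, ∠Z = −∠Y = 8.35°

199 μS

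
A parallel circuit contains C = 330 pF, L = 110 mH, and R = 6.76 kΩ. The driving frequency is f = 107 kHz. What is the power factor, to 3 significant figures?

0.579

ω = 2πf = 672300 rad/s
X_L = ωL = 74000 Ω
X_C = 1/(ωC) = 4510 Ω
Parallel: admittances add. Y = 1/R + 1/(jωL) + jωC
Y = (0.000148 + j0.000208) S
|Y| = 0.000256 S → |Z| = 1/|Y| = 3910 Ω, ∠Z = −∠Y = -54.6°
cos φ = cos(-54.6°) = 0.579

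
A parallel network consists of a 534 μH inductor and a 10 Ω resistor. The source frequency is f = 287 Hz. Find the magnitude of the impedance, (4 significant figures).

ω = 2πf = 1803 rad/s
X_L = ωL = 0.9629 Ω
Parallel: admittances add. Y = 1/R + 1/(jωL)
Y = (0.1000 − j1.038) S
|Y| = 1.043 S → |Z| = 1/|Y| = 0.9585 Ω, ∠Z = −∠Y = 84.50°

0.9585 Ω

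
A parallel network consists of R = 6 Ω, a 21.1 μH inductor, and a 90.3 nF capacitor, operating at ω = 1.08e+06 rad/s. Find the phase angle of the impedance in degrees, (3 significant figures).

-17.8°

X_L = ωL = 22.8 Ω
X_C = 1/(ωC) = 10.3 Ω
Parallel: admittances add. Y = 1/R + 1/(jωL) + jωC
Y = (0.167 + j0.0536) S
|Y| = 0.175 S → |Z| = 1/|Y| = 5.71 Ω, ∠Z = −∠Y = -17.8°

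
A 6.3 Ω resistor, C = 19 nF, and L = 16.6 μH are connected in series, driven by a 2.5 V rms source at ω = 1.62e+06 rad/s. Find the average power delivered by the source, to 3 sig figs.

X_L = ωL = 26.9 Ω
X_C = 1/(ωC) = 32.5 Ω
Net reactance X = X_L − X_C = -5.60 Ω
Z = 6.30 − j5.60 Ω
|Z| = √(6.30² + 5.60²) = 8.43 Ω
∠Z = arctan(-5.60/6.30) = -41.6°
I = V/|Z| = 297 mA
P = VI cos φ = 2.5 × 0.297 × cos(-41.6°) = 554 mW

554 mW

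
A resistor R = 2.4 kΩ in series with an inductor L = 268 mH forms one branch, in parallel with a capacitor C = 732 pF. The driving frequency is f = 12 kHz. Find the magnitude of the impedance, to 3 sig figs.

ω = 2πf = 75400 rad/s
X_L = ωL = 20200 Ω
X_C = 1/(ωC) = 18100 Ω
Branch 1 (R+jX_L): Z₁ = 2400 + j20200 Ω, |Z₁| = 20300 Ω
Branch 2 (−jX_C): Z₂ = −j18100 Ω
Parallel: Z = Z₁Z₂/(Z₁+Z₂), |Z| = 116000 Ω, ∠Z = -47.8°

116000 Ω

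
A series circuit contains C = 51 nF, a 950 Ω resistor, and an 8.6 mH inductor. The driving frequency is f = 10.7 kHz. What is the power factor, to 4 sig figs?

ω = 2πf = 67230 rad/s
X_L = ωL = 578.2 Ω
X_C = 1/(ωC) = 291.7 Ω
Net reactance X = X_L − X_C = 286.5 Ω
Z = 950.0 + j286.5 Ω
|Z| = √(950.0² + 286.5²) = 992.3 Ω
∠Z = arctan(286.5/950.0) = 16.78°
cos φ = cos(16.78°) = 0.9574

0.9574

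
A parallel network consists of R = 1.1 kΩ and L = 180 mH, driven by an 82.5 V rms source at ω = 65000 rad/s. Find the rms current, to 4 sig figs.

75.33 mA

X_L = ωL = 11700 Ω
Parallel: admittances add. Y = 1/R + 1/(jωL)
Y = (0.0009091 − j8.547e-05) S
|Y| = 0.0009131 S → |Z| = 1/|Y| = 1095 Ω, ∠Z = −∠Y = 5.371°
I = V/|Z| = 82.5/1095 = 75.33 mA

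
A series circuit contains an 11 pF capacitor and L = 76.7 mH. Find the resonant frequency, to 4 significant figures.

ω₀ = 1/√(LC) = 1/√(0.0767 × 1.1e-11) = 1.089e+06 rad/s
f₀ = ω₀/(2π) = 173.3 kHz

173.3 kHz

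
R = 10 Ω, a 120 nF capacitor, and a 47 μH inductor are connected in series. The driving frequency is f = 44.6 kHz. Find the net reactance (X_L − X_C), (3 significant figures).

-16.6 Ω

ω = 2πf = 280200 rad/s
X_L = ωL = 13.2 Ω
X_C = 1/(ωC) = 29.7 Ω
X = 13.2 − 29.7 = -16.6 Ω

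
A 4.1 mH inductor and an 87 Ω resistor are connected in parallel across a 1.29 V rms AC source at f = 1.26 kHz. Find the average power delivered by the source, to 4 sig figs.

ω = 2πf = 7917 rad/s
X_L = ωL = 32.46 Ω
Parallel: admittances add. Y = 1/R + 1/(jωL)
Y = (0.01149 − j0.03081) S
|Y| = 0.03288 S → |Z| = 1/|Y| = 30.41 Ω, ∠Z = −∠Y = 69.54°
I = V/|Z| = 42.42 mA
P = VI cos φ = 1.29 × 0.04242 × cos(69.54°) = 19.13 mW

19.13 mW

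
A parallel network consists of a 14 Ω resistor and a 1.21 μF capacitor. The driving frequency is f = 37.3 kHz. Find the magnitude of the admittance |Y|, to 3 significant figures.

ω = 2πf = 234400 rad/s
X_C = 1/(ωC) = 3.53 Ω
Parallel: admittances add. Y = 1/R + jωC
Y = (0.0714 + j0.284) S
|Y| = 0.292 S → |Z| = 1/|Y| = 3.42 Ω, ∠Z = −∠Y = -75.9°

292 mS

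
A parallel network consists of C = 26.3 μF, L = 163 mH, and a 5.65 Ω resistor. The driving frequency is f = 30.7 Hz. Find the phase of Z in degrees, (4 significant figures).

ω = 2πf = 192.9 rad/s
X_L = ωL = 31.44 Ω
X_C = 1/(ωC) = 197.1 Ω
Parallel: admittances add. Y = 1/R + 1/(jωL) + jωC
Y = (0.1770 − j0.02673) S
|Y| = 0.1790 S → |Z| = 1/|Y| = 5.587 Ω, ∠Z = −∠Y = 8.589°

8.589°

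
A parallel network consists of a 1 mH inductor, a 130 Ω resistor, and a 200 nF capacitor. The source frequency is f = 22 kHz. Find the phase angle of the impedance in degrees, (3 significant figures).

ω = 2πf = 138200 rad/s
X_L = ωL = 138 Ω
X_C = 1/(ωC) = 36.2 Ω
Parallel: admittances add. Y = 1/R + 1/(jωL) + jωC
Y = (0.00769 + j0.0204) S
|Y| = 0.0218 S → |Z| = 1/|Y| = 45.8 Ω, ∠Z = −∠Y = -69.4°

-69.4°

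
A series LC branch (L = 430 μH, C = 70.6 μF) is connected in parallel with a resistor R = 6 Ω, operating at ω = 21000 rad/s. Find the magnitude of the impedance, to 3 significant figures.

X_L = ωL = 9.03 Ω
X_C = 1/(ωC) = 0.674 Ω
Branch 1: Z₁ = R = 6.00 Ω
Branch 2 (series LC): Z₂ = j(X_L − X_C) = j8.36 Ω
Parallel: Z = Z₁Z₂/(Z₁+Z₂), |Z| = 4.87 Ω, ∠Z = 35.7°

4.87 Ω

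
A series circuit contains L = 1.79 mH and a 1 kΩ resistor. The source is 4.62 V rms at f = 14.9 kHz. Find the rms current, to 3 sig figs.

ω = 2πf = 93620 rad/s
X_L = ωL = 168 Ω
Z = 1000 + j168 Ω
|Z| = √(1000² + 168²) = 1010 Ω
I = V/|Z| = 4.62/1010 = 4.56 mA

4.56 mA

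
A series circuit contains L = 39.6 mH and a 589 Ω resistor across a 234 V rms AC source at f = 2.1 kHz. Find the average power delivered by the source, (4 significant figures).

ω = 2πf = 13190 rad/s
X_L = ωL = 522.5 Ω
Z = 589.0 + j522.5 Ω
|Z| = √(589.0² + 522.5²) = 787.4 Ω
∠Z = arctan(522.5/589.0) = 41.58°
I = V/|Z| = 297.2 mA
P = VI cos φ = 234 × 0.2972 × cos(41.58°) = 52.02 W

52.02 W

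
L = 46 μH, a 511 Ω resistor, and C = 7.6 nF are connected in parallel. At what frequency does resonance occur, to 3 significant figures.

ω₀ = 1/√(LC) = 1/√(4.6e-05 × 7.6e-09) = 1.691e+06 rad/s
f₀ = ω₀/(2π) = 269 kHz

269 kHz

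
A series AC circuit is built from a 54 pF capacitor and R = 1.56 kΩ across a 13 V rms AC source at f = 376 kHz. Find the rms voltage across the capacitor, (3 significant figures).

12.7 V

ω = 2πf = 2.362e+06 rad/s
X_C = 1/(ωC) = 7840 Ω
Z = 1560 − j7840 Ω
|Z| = √(1560² + 7840²) = 7990 Ω
I = V/|Z| = 1.63 mA
V_C = I·|Z_C| = 0.00163 × 7840 = 12.7 V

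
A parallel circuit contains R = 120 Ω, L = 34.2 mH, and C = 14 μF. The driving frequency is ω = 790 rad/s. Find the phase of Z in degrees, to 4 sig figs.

X_L = ωL = 27.02 Ω
X_C = 1/(ωC) = 90.42 Ω
Parallel: admittances add. Y = 1/R + 1/(jωL) + jωC
Y = (0.008333 − j0.02595) S
|Y| = 0.02726 S → |Z| = 1/|Y| = 36.69 Ω, ∠Z = −∠Y = 72.20°

72.20°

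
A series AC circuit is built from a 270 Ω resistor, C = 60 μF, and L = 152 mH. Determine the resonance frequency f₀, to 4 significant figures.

52.70 Hz

ω₀ = 1/√(LC) = 1/√(0.152 × 6e-05) = 331.1 rad/s
f₀ = ω₀/(2π) = 52.70 Hz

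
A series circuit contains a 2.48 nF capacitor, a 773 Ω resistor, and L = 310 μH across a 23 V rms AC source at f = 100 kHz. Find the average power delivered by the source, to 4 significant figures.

ω = 2πf = 628300 rad/s
X_L = ωL = 194.8 Ω
X_C = 1/(ωC) = 641.8 Ω
Net reactance X = X_L − X_C = -447.0 Ω
Z = 773.0 − j447.0 Ω
|Z| = √(773.0² + 447.0²) = 892.9 Ω
∠Z = arctan(-447.0/773.0) = -30.04°
I = V/|Z| = 25.76 mA
P = VI cos φ = 23 × 0.02576 × cos(-30.04°) = 512.9 mW

512.9 mW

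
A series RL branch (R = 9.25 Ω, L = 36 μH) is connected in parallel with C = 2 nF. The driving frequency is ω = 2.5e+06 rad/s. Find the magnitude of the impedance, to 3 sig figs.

164 Ω

X_L = ωL = 90.0 Ω
X_C = 1/(ωC) = 200 Ω
Branch 1 (R+jX_L): Z₁ = 9.25 + j90.0 Ω, |Z₁| = 90.5 Ω
Branch 2 (−jX_C): Z₂ = −j200 Ω
Parallel: Z = Z₁Z₂/(Z₁+Z₂), |Z| = 164 Ω, ∠Z = 79.3°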